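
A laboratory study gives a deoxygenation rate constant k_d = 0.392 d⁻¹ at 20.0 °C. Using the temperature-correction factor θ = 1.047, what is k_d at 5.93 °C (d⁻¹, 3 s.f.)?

k_d ≈ 0.205 d⁻¹

k_d(T₂) = k_d(T₁) · θ^(T₂−T₁) = 0.392 × 1.047^(5.93−20.0)
= 0.392 × 1.047^-14.1 = 0.392 × 0.5240 = 0.2054 d⁻¹.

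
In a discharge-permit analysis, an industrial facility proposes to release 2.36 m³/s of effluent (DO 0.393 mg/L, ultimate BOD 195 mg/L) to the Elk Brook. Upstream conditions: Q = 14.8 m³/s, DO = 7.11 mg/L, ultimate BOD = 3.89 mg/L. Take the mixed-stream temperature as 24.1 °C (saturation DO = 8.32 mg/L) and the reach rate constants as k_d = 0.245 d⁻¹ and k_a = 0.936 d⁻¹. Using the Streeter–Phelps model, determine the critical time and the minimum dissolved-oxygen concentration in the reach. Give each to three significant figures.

Mixed DO = (14.8×7.11 + 2.36×0.393)/(14.8+2.36) = 106.2/17.16 = 6.186 mg/L.
Mixed L₀ = (14.8×3.89 + 2.36×195)/(17.16) = 517.8/17.16 = 30.17 mg/L.
Initial deficit D₀ = C_s − DO₀ = 8.32 − 6.186 = 2.134 mg/L.
t_c = (1/0.6910) ln[(0.936/0.245)(1 − 2.134×0.6910/(0.245×30.17))] = 1.447 × ln(3.058) = 1.618 d.
D_c = (0.245/0.936) × 30.17 × e^(−0.245×1.618) = 0.2618 × 30.17 × 0.6728 = 5.313 mg/L.
Minimum DO = 8.32 − 5.313 = 3.007 mg/L.

t_c ≈ 1.62 d; minimum DO ≈ 3.01 mg/L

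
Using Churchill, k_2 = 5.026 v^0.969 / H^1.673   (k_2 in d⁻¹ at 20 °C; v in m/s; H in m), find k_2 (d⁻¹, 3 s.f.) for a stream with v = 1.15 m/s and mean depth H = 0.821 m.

k_2 = 5.026 × 1.15^0.969 / 0.821^1.673 = 5.026 × 1.145 / 0.7189 = 8.005 d⁻¹.

k_2 ≈ 8.00 d⁻¹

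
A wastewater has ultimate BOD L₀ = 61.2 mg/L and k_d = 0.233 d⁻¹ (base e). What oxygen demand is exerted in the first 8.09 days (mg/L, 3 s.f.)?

y ≈ 51.9 mg/L

y_t = L₀(1 − e^(−k_d t)) = 61.2 × (1 − e^(−0.233×8.09))
= 61.2 × (1 − 0.1518) = 61.2 × 0.8482 = 51.91 mg/L.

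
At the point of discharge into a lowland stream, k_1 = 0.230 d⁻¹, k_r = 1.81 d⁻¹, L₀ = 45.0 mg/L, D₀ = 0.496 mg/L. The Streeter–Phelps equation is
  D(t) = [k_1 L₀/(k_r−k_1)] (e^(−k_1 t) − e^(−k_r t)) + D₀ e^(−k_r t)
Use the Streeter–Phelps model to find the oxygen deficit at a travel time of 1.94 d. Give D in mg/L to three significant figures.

k_1 L₀/(k_r−k_1) = 0.230×45.0/(1.81−0.230) = 10.35/1.580 = 6.551 mg/L.
e^(−k_1 t) = e^(−0.230×1.940) = 0.6401; e^(−k_r t) = e^(−1.81×1.940) = 0.02986.
D = 6.551 × (0.6401 − 0.02986) + 0.496 × 0.02986 = 3.997 + 0.01481 = 4.012 mg/L.

D ≈ 4.01 mg/L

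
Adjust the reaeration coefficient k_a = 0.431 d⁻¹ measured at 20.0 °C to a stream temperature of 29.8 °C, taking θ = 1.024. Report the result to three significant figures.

k_a(T₂) = k_a(T₁) · θ^(T₂−T₁) = 0.431 × 1.024^(29.8−20.0)
= 0.431 × 1.024^9.80 = 0.431 × 1.262 = 0.5438 d⁻¹.

k_a ≈ 0.544 d⁻¹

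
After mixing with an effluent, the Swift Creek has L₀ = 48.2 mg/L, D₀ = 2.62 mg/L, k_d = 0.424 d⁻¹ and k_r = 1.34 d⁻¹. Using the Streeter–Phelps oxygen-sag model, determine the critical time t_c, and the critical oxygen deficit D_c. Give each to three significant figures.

With k_r/k_d = 3.160 and 1 − D₀(k_r−k_d)/(k_d L₀) = 0.8826,
t_c = ln(3.160 × 0.8826) / (1.34 − 0.424) = ln(2.789) / 0.9160 = 1.026/0.9160 = 1.120 d.
L(t_c) = L₀ e^(−k_d t_c) = 48.2 × 0.6220 = 29.98 mg/L, and at the critical point k_r D_c = k_d L, so D_c = (0.424/1.34) × 29.98 = 9.486 mg/L.

t_c ≈ 1.12 d; D_c ≈ 9.49 mg/L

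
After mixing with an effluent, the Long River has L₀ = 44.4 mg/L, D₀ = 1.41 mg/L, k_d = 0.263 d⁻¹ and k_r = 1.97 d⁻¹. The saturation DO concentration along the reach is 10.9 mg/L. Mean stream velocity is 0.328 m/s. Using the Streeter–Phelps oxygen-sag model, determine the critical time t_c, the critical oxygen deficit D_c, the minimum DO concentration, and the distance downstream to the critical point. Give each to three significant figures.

t_c = [1/(k_r−k_d)] ln[(k_r/k_d)(1 − D₀(k_r−k_d)/(k_d L₀))]
= [1/(1.97−0.263)] ln[(1.97/0.263)(1 − 1.41×1.707/(0.263×44.4))]
= (1/1.707) ln[7.490 × 0.7939] = 0.5858 × ln(5.947) = 0.5858 × 1.783 = 1.044 d.
L(t_c) = L₀ e^(−k_d t_c) = 44.4 × 0.7598 = 33.74 mg/L, and at the critical point k_r D_c = k_d L, so D_c = (0.263/1.97) × 33.74 = 4.504 mg/L.
Minimum DO = C_s − D_c = 10.9 − 4.504 = 6.396 mg/L.
x_c = v t_c = 0.328 m/s × 1.044 d × 86400 s/d = 29600 m ≈ 29.6 km.

t_c ≈ 1.04 d; D_c ≈ 4.50 mg/L; min DO ≈ 6.40 mg/L; x_c ≈ 29.6 km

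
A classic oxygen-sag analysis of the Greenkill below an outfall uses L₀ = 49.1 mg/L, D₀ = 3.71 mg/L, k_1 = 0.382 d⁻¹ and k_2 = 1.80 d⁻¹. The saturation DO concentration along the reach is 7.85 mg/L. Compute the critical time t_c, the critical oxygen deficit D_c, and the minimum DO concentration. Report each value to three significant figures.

t_c ≈ 0.861 d; D_c ≈ 7.50 mg/L; min DO ≈ 0.351 mg/L

t_c = [1/(k_2−k_1)] ln[(k_2/k_1)(1 − D₀(k_2−k_1)/(k_1 L₀))]
= [1/(1.80−0.382)] ln[(1.80/0.382)(1 − 3.71×1.418/(0.382×49.1))]
= (1/1.418) ln[4.712 × 0.7195] = 0.7052 × ln(3.390) = 0.7052 × 1.221 = 0.8610 d.
L(t_c) = L₀ e^(−k_1 t_c) = 49.1 × 0.7197 = 35.34 mg/L, and at the critical point k_2 D_c = k_1 L, so D_c = (0.382/1.80) × 35.34 = 7.499 mg/L.
Minimum DO = C_s − D_c = 7.85 − 7.499 = 0.3506 mg/L.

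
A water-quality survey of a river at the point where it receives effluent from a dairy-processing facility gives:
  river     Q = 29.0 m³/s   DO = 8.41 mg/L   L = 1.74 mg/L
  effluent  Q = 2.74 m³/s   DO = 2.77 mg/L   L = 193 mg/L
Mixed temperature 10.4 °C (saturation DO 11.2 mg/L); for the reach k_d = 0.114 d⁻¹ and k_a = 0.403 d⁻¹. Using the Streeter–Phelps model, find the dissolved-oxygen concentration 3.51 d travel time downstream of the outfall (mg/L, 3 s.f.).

Mixed DO = (29.0×8.41 + 2.74×2.77)/(29.0+2.74) = 251.5/31.74 = 7.923 mg/L.
Mixed L₀ = (29.0×1.74 + 2.74×193)/(31.74) = 579.3/31.74 = 18.25 mg/L.
Initial deficit D₀ = C_s − DO₀ = 11.2 − 7.923 = 3.277 mg/L.
D(3.51) = [0.114×18.25/(0.403−0.114)](e^(−0.114×3.51) − e^(−0.403×3.51)) + 3.277 e^(−0.403×3.51)
= 7.199 × (0.6702 − 0.2430) + 3.277 × 0.2430 = 3.872 mg/L.
DO = 11.2 − 3.872 = 7.328 mg/L.

DO ≈ 7.33 mg/L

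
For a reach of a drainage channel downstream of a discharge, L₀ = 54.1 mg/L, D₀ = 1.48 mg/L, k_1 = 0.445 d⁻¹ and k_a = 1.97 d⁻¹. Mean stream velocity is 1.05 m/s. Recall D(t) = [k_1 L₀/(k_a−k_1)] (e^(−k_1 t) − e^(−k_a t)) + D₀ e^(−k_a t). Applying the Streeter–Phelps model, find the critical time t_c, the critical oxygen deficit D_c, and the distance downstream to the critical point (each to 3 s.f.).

t_c ≈ 0.911 d; D_c ≈ 8.15 mg/L; x_c ≈ 82.6 km

At the critical point dD/dt = 0, so k_1 L₀ e^(−k_1 t) = k_a D. Substituting D(t) from the Streeter–Phelps equation and solving for t gives
t_c = ln[(k_a/k_1)(1 − D₀(k_a−k_1)/(k_1 L₀))] / (k_a−k_1).
Here k_a−k_1 = 1.525 d⁻¹ and 1 − D₀(k_a−k_1)/(k_1 L₀) = 1 − 1.48×1.525/(0.445×54.1) = 0.9062, so
t_c = ln(4.427 × 0.9062) / 1.525 = 1.389 / 1.525 = 0.9110 d.
L(t_c) = L₀ e^(−k_1 t_c) = 54.1 × 0.6667 = 36.07 mg/L, and at the critical point k_a D_c = k_1 L, so D_c = (0.445/1.97) × 36.07 = 8.148 mg/L.
x_c = v t_c = 1.05 m/s × 0.9110 d × 86400 s/d = 82650 m ≈ 82.6 km.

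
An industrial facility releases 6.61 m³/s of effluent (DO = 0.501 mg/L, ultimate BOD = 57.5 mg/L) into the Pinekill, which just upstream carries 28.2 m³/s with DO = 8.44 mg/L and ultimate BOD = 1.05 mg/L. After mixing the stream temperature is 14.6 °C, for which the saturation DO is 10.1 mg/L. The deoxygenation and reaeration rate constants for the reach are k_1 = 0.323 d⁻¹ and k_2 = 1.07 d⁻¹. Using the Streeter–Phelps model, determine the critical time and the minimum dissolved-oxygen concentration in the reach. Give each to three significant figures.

Mixed DO = (28.2×8.44 + 6.61×0.501)/(28.2+6.61) = 241.3/34.81 = 6.932 mg/L.
Mixed L₀ = (28.2×1.05 + 6.61×57.5)/(34.81) = 409.7/34.81 = 11.77 mg/L.
Initial deficit D₀ = C_s − DO₀ = 10.1 − 6.932 = 3.168 mg/L.
t_c = (1/0.7470) ln[(1.07/0.323)(1 − 3.168×0.7470/(0.323×11.77))] = 1.339 × ln(1.251) = 0.2995 d.
D_c = (0.323/1.07) × 11.77 × e^(−0.323×0.2995) = 0.3019 × 11.77 × 0.9078 = 3.225 mg/L.
Minimum DO = 10.1 − 3.225 = 6.875 mg/L.

t_c ≈ 0.300 d; minimum DO ≈ 6.87 mg/L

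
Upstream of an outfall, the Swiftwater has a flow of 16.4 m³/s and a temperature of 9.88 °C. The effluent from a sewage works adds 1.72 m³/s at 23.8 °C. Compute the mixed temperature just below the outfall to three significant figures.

11.2 °C

Flow-weighted mixing: C = (Q_r C_r + Q_w C_w)/(Q_r + Q_w)
= (16.4×9.88 + 1.72×23.8)/(16.4 + 1.72) = 203.0/18.12 = 11.20 °C.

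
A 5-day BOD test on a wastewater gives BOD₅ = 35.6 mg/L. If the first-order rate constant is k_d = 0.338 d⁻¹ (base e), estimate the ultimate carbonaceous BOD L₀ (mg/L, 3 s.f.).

BOD₅ = L₀(1 − e^(−5k_d)) ⇒ L₀ = BOD₅ / (1 − e^(−5×0.338))
= 35.6 / (1 − 0.1845) = 35.6 / 0.8155 = 43.66 mg/L.

L₀ ≈ 43.7 mg/L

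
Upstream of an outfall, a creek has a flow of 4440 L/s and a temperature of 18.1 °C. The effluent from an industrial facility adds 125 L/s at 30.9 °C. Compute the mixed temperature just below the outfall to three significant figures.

18.5 °C

Flow-weighted mixing: C = (Q_r C_r + Q_w C_w)/(Q_r + Q_w)
= (4440×18.1 + 125×30.9)/(4440 + 125) = 84230/4565 = 18.45 °C.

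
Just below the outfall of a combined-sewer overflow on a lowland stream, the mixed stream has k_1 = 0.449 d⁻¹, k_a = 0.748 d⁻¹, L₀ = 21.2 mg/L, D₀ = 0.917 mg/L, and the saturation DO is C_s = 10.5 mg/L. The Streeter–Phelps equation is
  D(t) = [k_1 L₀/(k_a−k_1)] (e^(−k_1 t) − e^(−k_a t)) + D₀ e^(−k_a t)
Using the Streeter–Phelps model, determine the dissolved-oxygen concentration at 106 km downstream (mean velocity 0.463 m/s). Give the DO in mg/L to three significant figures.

DO ≈ 5.07 mg/L

Travel time t = x/v = 106 km / (0.463 m/s) = 106000 m / 0.463 m/s = 228900 s = 2.650 d.
k_1 L₀/(k_a−k_1) = 0.449×21.2/(0.748−0.449) = 9.519/0.2990 = 31.84 mg/L.
e^(−k_1 t) = e^(−0.449×2.650) = 0.3043; e^(−k_a t) = e^(−0.748×2.650) = 0.1378.
D = 31.84 × (0.3043 − 0.1378) + 0.917 × 0.1378 = 5.301 + 0.1264 = 5.427 mg/L.
DO = C_s − D = 10.5 − 5.427 = 5.073 mg/L.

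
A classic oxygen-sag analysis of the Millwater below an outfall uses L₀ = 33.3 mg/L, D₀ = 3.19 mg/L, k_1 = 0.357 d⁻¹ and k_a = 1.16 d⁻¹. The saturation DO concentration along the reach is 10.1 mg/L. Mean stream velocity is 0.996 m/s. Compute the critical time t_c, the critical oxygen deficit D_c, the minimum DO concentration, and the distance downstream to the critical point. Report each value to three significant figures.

t_c ≈ 1.17 d; D_c ≈ 6.76 mg/L; min DO ≈ 3.34 mg/L; x_c ≈ 100 km

With k_a/k_1 = 3.249 and 1 − D₀(k_a−k_1)/(k_1 L₀) = 0.7845,
t_c = ln(3.249 × 0.7845) / (1.16 − 0.357) = ln(2.549) / 0.8030 = 0.9358/0.8030 = 1.165 d.
L(t_c) = L₀ e^(−k_1 t_c) = 33.3 × 0.6597 = 21.97 mg/L, and at the critical point k_a D_c = k_1 L, so D_c = (0.357/1.16) × 21.97 = 6.760 mg/L.
Minimum DO = C_s − D_c = 10.1 − 6.760 = 3.340 mg/L.
x_c = v t_c = 0.996 m/s × 1.165 d × 86400 s/d = 100300 m ≈ 100 km.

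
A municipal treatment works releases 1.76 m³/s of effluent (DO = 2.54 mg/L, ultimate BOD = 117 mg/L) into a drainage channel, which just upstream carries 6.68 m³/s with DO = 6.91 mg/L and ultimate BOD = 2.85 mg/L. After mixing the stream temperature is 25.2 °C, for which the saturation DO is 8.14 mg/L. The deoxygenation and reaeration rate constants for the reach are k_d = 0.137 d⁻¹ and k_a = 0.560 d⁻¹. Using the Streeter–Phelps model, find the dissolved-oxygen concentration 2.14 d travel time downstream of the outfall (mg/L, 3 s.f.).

Mixed DO = (6.68×6.91 + 1.76×2.54)/(6.68+1.76) = 50.63/8.440 = 5.999 mg/L.
Mixed L₀ = (6.68×2.85 + 1.76×117)/(8.440) = 225.0/8.440 = 26.65 mg/L.
Initial deficit D₀ = C_s − DO₀ = 8.14 − 5.999 = 2.141 mg/L.
D(2.14) = [0.137×26.65/(0.560−0.137)](e^(−0.137×2.14) − e^(−0.560×2.14)) + 2.141 e^(−0.560×2.14)
= 8.633 × (0.7459 − 0.3017) + 2.141 × 0.3017 = 4.481 mg/L.
DO = 8.14 − 4.481 = 3.659 mg/L.

DO ≈ 3.66 mg/L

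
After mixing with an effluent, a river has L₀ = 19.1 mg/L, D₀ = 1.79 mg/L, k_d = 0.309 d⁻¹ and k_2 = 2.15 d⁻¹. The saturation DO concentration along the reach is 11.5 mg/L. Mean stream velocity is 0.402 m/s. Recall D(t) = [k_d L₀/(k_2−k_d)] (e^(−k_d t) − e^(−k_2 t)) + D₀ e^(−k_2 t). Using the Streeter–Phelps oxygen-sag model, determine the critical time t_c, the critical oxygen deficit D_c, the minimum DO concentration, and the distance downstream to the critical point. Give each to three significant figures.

With k_2/k_d = 6.958 and 1 − D₀(k_2−k_d)/(k_d L₀) = 0.4416,
t_c = ln(6.958 × 0.4416) / (2.15 − 0.309) = ln(3.073) / 1.841 = 1.123/1.841 = 0.6098 d.
L(t_c) = L₀ e^(−k_d t_c) = 19.1 × 0.8283 = 15.82 mg/L, and at the critical point k_2 D_c = k_d L, so D_c = (0.309/2.15) × 15.82 = 2.274 mg/L.
Minimum DO = C_s − D_c = 11.5 − 2.274 = 9.226 mg/L.
x_c = v t_c = 0.402 m/s × 0.6098 d × 86400 s/d = 21180 m ≈ 21.2 km.

t_c ≈ 0.610 d; D_c ≈ 2.27 mg/L; min DO ≈ 9.23 mg/L; x_c ≈ 21.2 km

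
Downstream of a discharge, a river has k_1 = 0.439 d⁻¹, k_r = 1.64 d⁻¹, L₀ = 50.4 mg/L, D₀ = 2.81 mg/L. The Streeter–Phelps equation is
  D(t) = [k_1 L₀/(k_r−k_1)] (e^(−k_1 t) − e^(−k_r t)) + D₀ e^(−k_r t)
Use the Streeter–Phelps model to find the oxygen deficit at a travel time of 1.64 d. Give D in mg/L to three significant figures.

k_1 L₀/(k_r−k_1) = 0.439×50.4/(1.64−0.439) = 22.13/1.201 = 18.42 mg/L.
e^(−k_1 t) = e^(−0.439×1.640) = 0.4868; e^(−k_r t) = e^(−1.64×1.640) = 0.06791.
D = 18.42 × (0.4868 − 0.06791) + 2.81 × 0.06791 = 7.717 + 0.1908 = 7.907 mg/L.

D ≈ 7.91 mg/L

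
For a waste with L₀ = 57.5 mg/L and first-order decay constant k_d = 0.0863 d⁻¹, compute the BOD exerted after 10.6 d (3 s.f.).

y_t = L₀(1 − e^(−k_d t)) = 57.5 × (1 − e^(−0.0863×10.6))
= 57.5 × (1 − 0.4006) = 57.5 × 0.5994 = 34.47 mg/L.

y ≈ 34.5 mg/L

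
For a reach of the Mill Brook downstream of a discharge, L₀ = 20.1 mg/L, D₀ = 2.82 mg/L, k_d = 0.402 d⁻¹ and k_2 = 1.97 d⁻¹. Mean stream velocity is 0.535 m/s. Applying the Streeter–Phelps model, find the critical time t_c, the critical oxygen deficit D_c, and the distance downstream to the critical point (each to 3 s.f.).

t_c ≈ 0.508 d; D_c ≈ 3.34 mg/L; x_c ≈ 23.5 km

With k_2/k_d = 4.900 and 1 − D₀(k_2−k_d)/(k_d L₀) = 0.4528,
t_c = ln(4.900 × 0.4528) / (1.97 − 0.402) = ln(2.219) / 1.568 = 0.7970/1.568 = 0.5083 d.
D_c = (k_d/k_2) L₀ e^(−k_d t_c) = (0.402/1.97) × 20.1 × e^(−0.402×0.5083) = 0.2041 × 20.1 × 0.8152 = 3.344 mg/L.
x_c = v t_c = 0.535 m/s × 0.5083 d × 86400 s/d = 23490 m ≈ 23.5 km.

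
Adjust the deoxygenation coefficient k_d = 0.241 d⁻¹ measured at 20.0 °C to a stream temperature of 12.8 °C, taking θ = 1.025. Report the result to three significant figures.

k_d ≈ 0.202 d⁻¹

k_d(T₂) = k_d(T₁) · θ^(T₂−T₁) = 0.241 × 1.025^(12.8−20.0)
= 0.241 × 1.025^-7.20 = 0.241 × 0.8371 = 0.2017 d⁻¹.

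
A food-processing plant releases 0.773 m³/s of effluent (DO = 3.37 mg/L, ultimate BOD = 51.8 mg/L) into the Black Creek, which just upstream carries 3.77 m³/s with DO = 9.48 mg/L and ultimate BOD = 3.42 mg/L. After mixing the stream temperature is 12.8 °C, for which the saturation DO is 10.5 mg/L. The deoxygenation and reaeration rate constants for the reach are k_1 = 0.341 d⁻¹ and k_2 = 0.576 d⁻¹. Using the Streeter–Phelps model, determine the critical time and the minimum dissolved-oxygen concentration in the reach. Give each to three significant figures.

t_c ≈ 1.68 d; minimum DO ≈ 6.61 mg/L

Mixed DO = (3.77×9.48 + 0.773×3.37)/(3.77+0.773) = 38.34/4.543 = 8.440 mg/L.
Mixed L₀ = (3.77×3.42 + 0.773×51.8)/(4.543) = 52.93/4.543 = 11.65 mg/L.
Initial deficit D₀ = C_s − DO₀ = 10.5 − 8.440 = 2.060 mg/L.
t_c = (1/0.2350) ln[(0.576/0.341)(1 − 2.060×0.2350/(0.341×11.65))] = 4.255 × ln(1.483) = 1.678 d.
D_c = (0.341/0.576) × 11.65 × e^(−0.341×1.678) = 0.5920 × 11.65 × 0.5643 = 3.893 mg/L.
Minimum DO = 10.5 − 3.893 = 6.607 mg/L.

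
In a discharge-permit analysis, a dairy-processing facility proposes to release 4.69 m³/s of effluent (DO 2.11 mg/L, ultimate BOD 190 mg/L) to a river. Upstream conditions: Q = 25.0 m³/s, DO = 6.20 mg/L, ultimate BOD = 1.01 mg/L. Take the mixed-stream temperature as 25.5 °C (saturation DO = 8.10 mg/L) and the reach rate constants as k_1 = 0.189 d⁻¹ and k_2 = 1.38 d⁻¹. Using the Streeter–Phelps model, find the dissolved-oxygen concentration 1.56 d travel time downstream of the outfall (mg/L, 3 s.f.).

Mixed DO = (25.0×6.20 + 4.69×2.11)/(25.0+4.69) = 164.9/29.69 = 5.554 mg/L.
Mixed L₀ = (25.0×1.01 + 4.69×190)/(29.69) = 916.4/29.69 = 30.86 mg/L.
Initial deficit D₀ = C_s − DO₀ = 8.10 − 5.554 = 2.546 mg/L.
D(1.56) = [0.189×30.86/(1.38−0.189)](e^(−0.189×1.56) − e^(−1.38×1.56)) + 2.546 e^(−1.38×1.56)
= 4.898 × (0.7447 − 0.1162) + 2.546 × 0.1162 = 3.374 mg/L.
DO = 8.10 − 3.374 = 4.726 mg/L.

DO ≈ 4.73 mg/L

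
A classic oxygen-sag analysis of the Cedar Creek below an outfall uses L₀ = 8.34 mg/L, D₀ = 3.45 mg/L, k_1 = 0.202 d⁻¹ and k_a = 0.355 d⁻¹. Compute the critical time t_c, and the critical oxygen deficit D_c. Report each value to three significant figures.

t_c = [1/(k_a−k_1)] ln[(k_a/k_1)(1 − D₀(k_a−k_1)/(k_1 L₀))]
= [1/(0.355−0.202)] ln[(0.355/0.202)(1 − 3.45×0.1530/(0.202×8.34))]
= (1/0.1530) ln[1.757 × 0.6867] = 6.536 × ln(1.207) = 6.536 × 0.1880 = 1.228 d.
L(t_c) = L₀ e^(−k_1 t_c) = 8.34 × 0.7802 = 6.507 mg/L, and at the critical point k_a D_c = k_1 L, so D_c = (0.202/0.355) × 6.507 = 3.703 mg/L.

t_c ≈ 1.23 d; D_c ≈ 3.70 mg/L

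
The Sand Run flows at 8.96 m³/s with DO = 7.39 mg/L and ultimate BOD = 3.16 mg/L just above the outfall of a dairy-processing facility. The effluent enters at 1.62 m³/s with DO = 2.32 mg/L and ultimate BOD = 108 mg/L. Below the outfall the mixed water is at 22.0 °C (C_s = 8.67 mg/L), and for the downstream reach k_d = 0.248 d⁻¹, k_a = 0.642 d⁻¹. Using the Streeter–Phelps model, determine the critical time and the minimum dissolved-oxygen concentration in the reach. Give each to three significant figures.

t_c ≈ 1.94 d; minimum DO ≈ 4.08 mg/L

Mixed DO = (8.96×7.39 + 1.62×2.32)/(8.96+1.62) = 69.97/10.58 = 6.614 mg/L.
Mixed L₀ = (8.96×3.16 + 1.62×108)/(10.58) = 203.3/10.58 = 19.21 mg/L.
Initial deficit D₀ = C_s − DO₀ = 8.67 − 6.614 = 2.056 mg/L.
t_c = (1/0.3940) ln[(0.642/0.248)(1 − 2.056×0.3940/(0.248×19.21))] = 2.538 × ln(2.149) = 1.941 d.
D_c = (0.248/0.642) × 19.21 × e^(−0.248×1.941) = 0.3863 × 19.21 × 0.6179 = 4.586 mg/L.
Minimum DO = 8.67 − 4.586 = 4.084 mg/L.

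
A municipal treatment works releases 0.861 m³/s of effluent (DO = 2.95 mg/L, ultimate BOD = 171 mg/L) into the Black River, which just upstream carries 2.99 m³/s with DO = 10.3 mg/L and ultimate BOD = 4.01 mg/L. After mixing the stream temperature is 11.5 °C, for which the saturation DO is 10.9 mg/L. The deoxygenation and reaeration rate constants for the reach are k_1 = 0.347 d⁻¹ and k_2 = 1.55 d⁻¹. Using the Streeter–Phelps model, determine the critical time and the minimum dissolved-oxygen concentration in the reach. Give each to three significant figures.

t_c ≈ 1.07 d; minimum DO ≈ 4.52 mg/L

Mixed DO = (2.99×10.3 + 0.861×2.95)/(2.99+0.861) = 33.34/3.851 = 8.657 mg/L.
Mixed L₀ = (2.99×4.01 + 0.861×171)/(3.851) = 159.2/3.851 = 41.35 mg/L.
Initial deficit D₀ = C_s − DO₀ = 10.9 − 8.657 = 2.243 mg/L.
t_c = (1/1.203) ln[(1.55/0.347)(1 − 2.243×1.203/(0.347×41.35))] = 0.8313 × ln(3.627) = 1.071 d.
D_c = (0.347/1.55) × 41.35 × e^(−0.347×1.071) = 0.2239 × 41.35 × 0.6896 = 6.383 mg/L.
Minimum DO = 10.9 − 6.383 = 4.517 mg/L.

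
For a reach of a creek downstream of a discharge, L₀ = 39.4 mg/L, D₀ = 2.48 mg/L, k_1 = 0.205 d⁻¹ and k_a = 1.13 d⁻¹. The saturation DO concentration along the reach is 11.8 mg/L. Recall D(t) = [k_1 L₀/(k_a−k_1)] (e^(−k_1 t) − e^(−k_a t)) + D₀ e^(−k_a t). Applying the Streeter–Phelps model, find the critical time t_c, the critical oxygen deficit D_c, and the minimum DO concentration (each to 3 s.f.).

At the critical point dD/dt = 0, so k_1 L₀ e^(−k_1 t) = k_a D. Substituting D(t) from the Streeter–Phelps equation and solving for t gives
t_c = ln[(k_a/k_1)(1 − D₀(k_a−k_1)/(k_1 L₀))] / (k_a−k_1).
Here k_a−k_1 = 0.9250 d⁻¹ and 1 − D₀(k_a−k_1)/(k_1 L₀) = 1 − 2.48×0.9250/(0.205×39.4) = 0.7160, so
t_c = ln(5.512 × 0.7160) / 0.9250 = 1.373 / 0.9250 = 1.484 d.
L(t_c) = L₀ e^(−k_1 t_c) = 39.4 × 0.7377 = 29.06 mg/L, and at the critical point k_a D_c = k_1 L, so D_c = (0.205/1.13) × 29.06 = 5.273 mg/L.
Minimum DO = C_s − D_c = 11.8 − 5.273 = 6.527 mg/L.

t_c ≈ 1.48 d; D_c ≈ 5.27 mg/L; min DO ≈ 6.53 mg/L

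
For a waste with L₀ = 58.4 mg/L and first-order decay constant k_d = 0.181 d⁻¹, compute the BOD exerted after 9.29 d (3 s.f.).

y ≈ 47.5 mg/L

y_t = L₀(1 − e^(−k_d t)) = 58.4 × (1 − e^(−0.181×9.29))
= 58.4 × (1 − 0.1861) = 58.4 × 0.8139 = 47.53 mg/L.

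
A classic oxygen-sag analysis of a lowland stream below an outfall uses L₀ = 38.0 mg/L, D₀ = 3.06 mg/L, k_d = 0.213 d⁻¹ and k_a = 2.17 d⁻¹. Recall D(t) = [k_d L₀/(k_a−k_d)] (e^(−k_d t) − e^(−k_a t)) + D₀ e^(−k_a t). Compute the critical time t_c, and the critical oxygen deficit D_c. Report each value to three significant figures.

t_c = [1/(k_a−k_d)] ln[(k_a/k_d)(1 − D₀(k_a−k_d)/(k_d L₀))]
= [1/(2.17−0.213)] ln[(2.17/0.213)(1 − 3.06×1.957/(0.213×38.0))]
= (1/1.957) ln[10.19 × 0.2601] = 0.5110 × ln(2.650) = 0.5110 × 0.9747 = 0.4980 d.
L(t_c) = L₀ e^(−k_d t_c) = 38.0 × 0.8994 = 34.18 mg/L, and at the critical point k_a D_c = k_d L, so D_c = (0.213/2.17) × 34.18 = 3.355 mg/L.

t_c ≈ 0.498 d; D_c ≈ 3.35 mg/L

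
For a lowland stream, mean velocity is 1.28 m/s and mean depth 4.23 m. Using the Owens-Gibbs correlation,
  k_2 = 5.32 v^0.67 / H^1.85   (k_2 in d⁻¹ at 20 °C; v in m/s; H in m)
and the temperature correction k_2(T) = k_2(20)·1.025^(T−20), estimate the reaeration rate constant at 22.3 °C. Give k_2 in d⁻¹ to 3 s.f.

k_2(20) = 5.32 × 1.28^0.67 / 4.23^1.85 = 5.32 × 1.180 / 14.41 = 0.4355 d⁻¹.
k_2(22.3) = 0.4355 × 1.025^(22.3−20) = 0.4355 × 1.058 = 0.4610 d⁻¹.

k_2 ≈ 0.461 d⁻¹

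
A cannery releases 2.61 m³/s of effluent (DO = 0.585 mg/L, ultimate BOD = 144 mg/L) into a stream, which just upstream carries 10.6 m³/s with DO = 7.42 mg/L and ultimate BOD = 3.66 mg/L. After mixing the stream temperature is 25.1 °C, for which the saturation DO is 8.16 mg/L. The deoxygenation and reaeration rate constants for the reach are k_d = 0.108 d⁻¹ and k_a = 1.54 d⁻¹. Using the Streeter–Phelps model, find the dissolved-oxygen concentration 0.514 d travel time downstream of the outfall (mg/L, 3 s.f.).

Mixed DO = (10.6×7.42 + 2.61×0.585)/(10.6+2.61) = 80.18/13.21 = 6.070 mg/L.
Mixed L₀ = (10.6×3.66 + 2.61×144)/(13.21) = 414.6/13.21 = 31.39 mg/L.
Initial deficit D₀ = C_s − DO₀ = 8.16 − 6.070 = 2.090 mg/L.
D(0.514) = [0.108×31.39/(1.54−0.108)](e^(−0.108×0.514) − e^(−1.54×0.514)) + 2.090 e^(−1.54×0.514)
= 2.367 × (0.9460 − 0.4531) + 2.090 × 0.4531 = 2.114 mg/L.
DO = 8.16 − 2.114 = 6.046 mg/L.

DO ≈ 6.05 mg/L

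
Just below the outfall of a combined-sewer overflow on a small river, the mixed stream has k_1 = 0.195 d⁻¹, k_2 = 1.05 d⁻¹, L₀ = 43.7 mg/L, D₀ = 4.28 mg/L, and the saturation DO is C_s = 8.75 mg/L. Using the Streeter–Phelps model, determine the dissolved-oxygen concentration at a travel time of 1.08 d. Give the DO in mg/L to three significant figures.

DO ≈ 2.51 mg/L

k_1 L₀/(k_2−k_1) = 0.195×43.7/(1.05−0.195) = 8.522/0.8550 = 9.967 mg/L.
e^(−k_1 t) = e^(−0.195×1.080) = 0.8101; e^(−k_2 t) = e^(−1.05×1.080) = 0.3217.
D = 9.967 × (0.8101 − 0.3217) + 4.28 × 0.3217 = 4.867 + 1.377 = 6.244 mg/L.
DO = C_s − D = 8.75 − 6.244 = 2.506 mg/L.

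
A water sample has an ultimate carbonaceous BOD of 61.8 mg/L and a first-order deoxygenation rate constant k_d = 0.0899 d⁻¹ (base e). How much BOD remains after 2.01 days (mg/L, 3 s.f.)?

L_t = L₀ e^(−k_d t) = 61.8 × e^(−0.0899×2.01) = 61.8 × 0.8347 = 51.58 mg/L.

L ≈ 51.6 mg/L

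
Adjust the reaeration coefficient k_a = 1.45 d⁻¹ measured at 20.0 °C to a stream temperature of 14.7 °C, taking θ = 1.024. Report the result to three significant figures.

k_a ≈ 1.28 d⁻¹

k_a(T₂) = k_a(T₁) · θ^(T₂−T₁) = 1.45 × 1.024^(14.7−20.0)
= 1.45 × 1.024^-5.30 = 1.45 × 0.8819 = 1.279 d⁻¹.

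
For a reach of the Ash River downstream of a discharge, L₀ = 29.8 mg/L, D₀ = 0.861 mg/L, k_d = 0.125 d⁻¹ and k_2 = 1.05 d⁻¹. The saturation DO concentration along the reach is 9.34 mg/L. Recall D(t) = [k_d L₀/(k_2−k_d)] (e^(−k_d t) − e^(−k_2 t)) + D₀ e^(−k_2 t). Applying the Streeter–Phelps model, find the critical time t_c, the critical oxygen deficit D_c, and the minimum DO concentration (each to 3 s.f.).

t_c = [1/(k_2−k_d)] ln[(k_2/k_d)(1 − D₀(k_2−k_d)/(k_d L₀))]
= [1/(1.05−0.125)] ln[(1.05/0.125)(1 − 0.861×0.9250/(0.125×29.8))]
= (1/0.9250) ln[8.400 × 0.7862] = 1.081 × ln(6.604) = 1.081 × 1.888 = 2.041 d.
D_c = (k_d/k_2) L₀ e^(−k_d t_c) = (0.125/1.05) × 29.8 × e^(−0.125×2.041) = 0.1190 × 29.8 × 0.7748 = 2.749 mg/L.
Minimum DO = C_s − D_c = 9.34 − 2.749 = 6.591 mg/L.

t_c ≈ 2.04 d; D_c ≈ 2.75 mg/L; min DO ≈ 6.59 mg/L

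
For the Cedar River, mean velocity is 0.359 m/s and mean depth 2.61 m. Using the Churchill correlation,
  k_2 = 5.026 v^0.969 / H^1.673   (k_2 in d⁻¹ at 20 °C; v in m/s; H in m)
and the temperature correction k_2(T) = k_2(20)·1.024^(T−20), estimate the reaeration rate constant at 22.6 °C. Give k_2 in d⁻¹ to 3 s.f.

k_2 ≈ 0.398 d⁻¹

k_2(20) = 5.026 × 0.359^0.969 / 2.61^1.673 = 5.026 × 0.3706 / 4.978 = 0.3742 d⁻¹.
k_2(22.6) = 0.3742 × 1.024^(22.6−20) = 0.3742 × 1.064 = 0.3980 d⁻¹.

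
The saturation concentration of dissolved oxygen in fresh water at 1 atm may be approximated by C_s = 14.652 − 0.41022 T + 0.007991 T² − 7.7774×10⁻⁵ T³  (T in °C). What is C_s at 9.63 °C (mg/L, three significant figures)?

C_s = 14.652 − 0.41022×9.63 + 0.007991×9.63² − 7.7774×10⁻⁵×9.63³ = 11.37 mg/L.

C_s ≈ 11.4 mg/L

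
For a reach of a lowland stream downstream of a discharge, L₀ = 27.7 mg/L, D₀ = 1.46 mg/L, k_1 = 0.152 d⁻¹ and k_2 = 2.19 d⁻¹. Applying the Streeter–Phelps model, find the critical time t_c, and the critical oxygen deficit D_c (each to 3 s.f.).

t_c ≈ 0.707 d; D_c ≈ 1.73 mg/L

At the critical point dD/dt = 0, so k_1 L₀ e^(−k_1 t) = k_2 D. Substituting D(t) from the Streeter–Phelps equation and solving for t gives
t_c = ln[(k_2/k_1)(1 − D₀(k_2−k_1)/(k_1 L₀))] / (k_2−k_1).
Here k_2−k_1 = 2.038 d⁻¹ and 1 − D₀(k_2−k_1)/(k_1 L₀) = 1 − 1.46×2.038/(0.152×27.7) = 0.2933, so
t_c = ln(14.41 × 0.2933) / 2.038 = 1.441 / 2.038 = 0.7072 d.
L(t_c) = L₀ e^(−k_1 t_c) = 27.7 × 0.8981 = 24.88 mg/L, and at the critical point k_2 D_c = k_1 L, so D_c = (0.152/2.19) × 24.88 = 1.727 mg/L.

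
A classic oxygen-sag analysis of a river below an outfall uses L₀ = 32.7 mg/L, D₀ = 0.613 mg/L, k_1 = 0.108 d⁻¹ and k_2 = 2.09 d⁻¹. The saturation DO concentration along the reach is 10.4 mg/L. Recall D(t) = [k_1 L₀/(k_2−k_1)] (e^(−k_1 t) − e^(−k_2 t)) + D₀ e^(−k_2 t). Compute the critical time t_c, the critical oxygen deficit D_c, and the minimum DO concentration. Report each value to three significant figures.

With k_2/k_1 = 19.35 and 1 − D₀(k_2−k_1)/(k_1 L₀) = 0.6560,
t_c = ln(19.35 × 0.6560) / (2.09 − 0.108) = ln(12.69) / 1.982 = 2.541/1.982 = 1.282 d.
L(t_c) = L₀ e^(−k_1 t_c) = 32.7 × 0.8707 = 28.47 mg/L, and at the critical point k_2 D_c = k_1 L, so D_c = (0.108/2.09) × 28.47 = 1.471 mg/L.
Minimum DO = C_s − D_c = 10.4 − 1.471 = 8.929 mg/L.

t_c ≈ 1.28 d; D_c ≈ 1.47 mg/L; min DO ≈ 8.93 mg/L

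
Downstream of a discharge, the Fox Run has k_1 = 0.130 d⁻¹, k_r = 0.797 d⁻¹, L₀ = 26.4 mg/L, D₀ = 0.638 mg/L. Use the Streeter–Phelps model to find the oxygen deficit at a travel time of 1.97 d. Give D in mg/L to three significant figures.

k_1 L₀/(k_r−k_1) = 0.130×26.4/(0.797−0.130) = 3.432/0.6670 = 5.145 mg/L.
e^(−k_1 t) = e^(−0.130×1.970) = 0.7741; e^(−k_r t) = e^(−0.797×1.970) = 0.2080.
D = 5.145 × (0.7741 − 0.2080) + 0.638 × 0.2080 = 2.913 + 0.1327 = 3.045 mg/L.

D ≈ 3.05 mg/L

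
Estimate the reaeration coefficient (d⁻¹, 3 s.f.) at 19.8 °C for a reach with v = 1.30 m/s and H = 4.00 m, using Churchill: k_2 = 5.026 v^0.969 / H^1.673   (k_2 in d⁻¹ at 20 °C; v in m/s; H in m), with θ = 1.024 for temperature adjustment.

k_2 ≈ 0.634 d⁻¹

k_2(20) = 5.026 × 1.30^0.969 / 4.00^1.673 = 5.026 × 1.289 / 10.17 = 0.6374 d⁻¹.
k_2(19.8) = 0.6374 × 1.024^(19.8−20) = 0.6374 × 0.9953 = 0.6343 d⁻¹.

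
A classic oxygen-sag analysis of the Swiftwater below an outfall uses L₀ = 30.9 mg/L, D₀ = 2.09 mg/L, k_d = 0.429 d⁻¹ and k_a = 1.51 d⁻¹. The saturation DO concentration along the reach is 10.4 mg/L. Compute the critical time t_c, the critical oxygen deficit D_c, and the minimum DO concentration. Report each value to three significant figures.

t_c ≈ 0.991 d; D_c ≈ 5.74 mg/L; min DO ≈ 4.66 mg/L

With k_a/k_d = 3.520 and 1 − D₀(k_a−k_d)/(k_d L₀) = 0.8296,
t_c = ln(3.520 × 0.8296) / (1.51 − 0.429) = ln(2.920) / 1.081 = 1.072/1.081 = 0.9913 d.
D_c = (k_d/k_a) L₀ e^(−k_d t_c) = (0.429/1.51) × 30.9 × e^(−0.429×0.9913) = 0.2841 × 30.9 × 0.6536 = 5.738 mg/L.
Minimum DO = C_s − D_c = 10.4 − 5.738 = 4.662 mg/L.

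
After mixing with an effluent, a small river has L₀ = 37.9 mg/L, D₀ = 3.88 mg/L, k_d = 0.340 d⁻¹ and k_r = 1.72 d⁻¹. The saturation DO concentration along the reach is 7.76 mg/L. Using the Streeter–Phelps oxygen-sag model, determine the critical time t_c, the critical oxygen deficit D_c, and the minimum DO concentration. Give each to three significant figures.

With k_r/k_d = 5.059 and 1 − D₀(k_r−k_d)/(k_d L₀) = 0.5845,
t_c = ln(5.059 × 0.5845) / (1.72 − 0.340) = ln(2.957) / 1.380 = 1.084/1.380 = 0.7856 d.
D_c = (k_d/k_r) L₀ e^(−k_d t_c) = (0.340/1.72) × 37.9 × e^(−0.340×0.7856) = 0.1977 × 37.9 × 0.7656 = 5.736 mg/L.
Minimum DO = C_s − D_c = 7.76 − 5.736 = 2.024 mg/L.

t_c ≈ 0.786 d; D_c ≈ 5.74 mg/L; min DO ≈ 2.02 mg/L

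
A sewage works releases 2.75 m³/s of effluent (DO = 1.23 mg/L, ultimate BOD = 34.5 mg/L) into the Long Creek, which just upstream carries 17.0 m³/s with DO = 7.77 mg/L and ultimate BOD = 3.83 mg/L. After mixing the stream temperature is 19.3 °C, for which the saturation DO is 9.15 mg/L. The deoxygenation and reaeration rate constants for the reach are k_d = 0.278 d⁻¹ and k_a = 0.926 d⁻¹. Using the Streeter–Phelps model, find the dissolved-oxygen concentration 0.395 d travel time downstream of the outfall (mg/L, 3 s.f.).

DO ≈ 6.86 mg/L

Mixed DO = (17.0×7.77 + 2.75×1.23)/(17.0+2.75) = 135.5/19.75 = 6.859 mg/L.
Mixed L₀ = (17.0×3.83 + 2.75×34.5)/(19.75) = 160.0/19.75 = 8.101 mg/L.
Initial deficit D₀ = C_s − DO₀ = 9.15 − 6.859 = 2.291 mg/L.
D(0.395) = [0.278×8.101/(0.926−0.278)](e^(−0.278×0.395) − e^(−0.926×0.395)) + 2.291 e^(−0.926×0.395)
= 3.475 × (0.8960 − 0.6937) + 2.291 × 0.6937 = 2.292 mg/L.
DO = 9.15 − 2.292 = 6.858 mg/L.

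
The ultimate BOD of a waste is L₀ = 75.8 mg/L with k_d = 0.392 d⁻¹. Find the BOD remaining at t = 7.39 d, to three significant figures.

L ≈ 4.18 mg/L

L_t = L₀ e^(−k_d t) = 75.8 × e^(−0.392×7.39) = 75.8 × 0.05520 = 4.184 mg/L.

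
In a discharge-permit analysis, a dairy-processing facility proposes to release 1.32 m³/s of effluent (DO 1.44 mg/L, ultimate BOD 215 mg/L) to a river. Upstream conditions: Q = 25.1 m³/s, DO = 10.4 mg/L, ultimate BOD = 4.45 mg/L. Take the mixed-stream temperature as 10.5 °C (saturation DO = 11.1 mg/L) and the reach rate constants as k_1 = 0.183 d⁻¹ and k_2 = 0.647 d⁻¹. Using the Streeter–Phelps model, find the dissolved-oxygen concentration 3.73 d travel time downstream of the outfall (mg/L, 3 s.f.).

DO ≈ 8.54 mg/L

Mixed DO = (25.1×10.4 + 1.32×1.44)/(25.1+1.32) = 262.9/26.42 = 9.952 mg/L.
Mixed L₀ = (25.1×4.45 + 1.32×215)/(26.42) = 395.5/26.42 = 14.97 mg/L.
Initial deficit D₀ = C_s − DO₀ = 11.1 − 9.952 = 1.148 mg/L.
D(3.73) = [0.183×14.97/(0.647−0.183)](e^(−0.183×3.73) − e^(−0.647×3.73)) + 1.148 e^(−0.647×3.73)
= 5.904 × (0.5053 − 0.08952) + 1.148 × 0.08952 = 2.558 mg/L.
DO = 11.1 − 2.558 = 8.542 mg/L.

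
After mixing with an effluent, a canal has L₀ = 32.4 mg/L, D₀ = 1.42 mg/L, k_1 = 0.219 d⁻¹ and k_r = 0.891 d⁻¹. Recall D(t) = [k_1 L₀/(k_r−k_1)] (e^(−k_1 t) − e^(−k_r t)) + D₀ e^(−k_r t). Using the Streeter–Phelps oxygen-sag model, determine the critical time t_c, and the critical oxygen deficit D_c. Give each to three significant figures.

t_c = [1/(k_r−k_1)] ln[(k_r/k_1)(1 − D₀(k_r−k_1)/(k_1 L₀))]
= [1/(0.891−0.219)] ln[(0.891/0.219)(1 − 1.42×0.6720/(0.219×32.4))]
= (1/0.6720) ln[4.068 × 0.8655] = 1.488 × ln(3.521) = 1.488 × 1.259 = 1.873 d.
D_c = (k_1/k_r) L₀ e^(−k_1 t_c) = (0.219/0.891) × 32.4 × e^(−0.219×1.873) = 0.2458 × 32.4 × 0.6635 = 5.284 mg/L.

t_c ≈ 1.87 d; D_c ≈ 5.28 mg/L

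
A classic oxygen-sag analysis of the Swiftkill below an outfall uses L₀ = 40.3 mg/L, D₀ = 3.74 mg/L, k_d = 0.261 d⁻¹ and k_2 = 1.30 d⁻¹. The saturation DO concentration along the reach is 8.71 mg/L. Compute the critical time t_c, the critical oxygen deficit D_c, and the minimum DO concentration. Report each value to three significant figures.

t_c = [1/(k_2−k_d)] ln[(k_2/k_d)(1 − D₀(k_2−k_d)/(k_d L₀))]
= [1/(1.30−0.261)] ln[(1.30/0.261)(1 − 3.74×1.039/(0.261×40.3))]
= (1/1.039) ln[4.981 × 0.6306] = 0.9625 × ln(3.141) = 0.9625 × 1.144 = 1.101 d.
L(t_c) = L₀ e^(−k_d t_c) = 40.3 × 0.7501 = 30.23 mg/L, and at the critical point k_2 D_c = k_d L, so D_c = (0.261/1.30) × 30.23 = 6.069 mg/L.
Minimum DO = C_s − D_c = 8.71 − 6.069 = 2.641 mg/L.

t_c ≈ 1.10 d; D_c ≈ 6.07 mg/L; min DO ≈ 2.64 mg/L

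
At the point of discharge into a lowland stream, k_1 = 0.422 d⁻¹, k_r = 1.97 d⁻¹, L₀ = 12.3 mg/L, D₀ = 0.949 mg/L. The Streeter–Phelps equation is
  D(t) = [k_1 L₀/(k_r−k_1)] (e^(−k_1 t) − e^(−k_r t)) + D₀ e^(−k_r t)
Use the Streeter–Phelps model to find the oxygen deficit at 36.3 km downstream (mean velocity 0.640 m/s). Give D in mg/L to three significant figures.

Travel time t = x/v = 36.3 km / (0.640 m/s) = 36300 m / 0.640 m/s = 56720 s = 0.6565 d.
k_1 L₀/(k_r−k_1) = 0.422×12.3/(1.97−0.422) = 5.191/1.548 = 3.353 mg/L.
e^(−k_1 t) = e^(−0.422×0.6565) = 0.7580; e^(−k_r t) = e^(−1.97×0.6565) = 0.2744.
D = 3.353 × (0.7580 − 0.2744) + 0.949 × 0.2744 = 1.622 + 0.2604 = 1.882 mg/L.

D ≈ 1.88 mg/L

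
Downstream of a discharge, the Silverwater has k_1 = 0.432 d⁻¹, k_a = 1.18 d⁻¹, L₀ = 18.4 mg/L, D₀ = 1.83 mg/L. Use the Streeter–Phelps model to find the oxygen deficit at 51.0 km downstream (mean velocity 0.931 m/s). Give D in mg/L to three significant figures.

D ≈ 3.92 mg/L

Travel time t = x/v = 51.0 km / (0.931 m/s) = 51000 m / 0.931 m/s = 54780 s = 0.6340 d.
k_1 L₀/(k_a−k_1) = 0.432×18.4/(1.18−0.432) = 7.949/0.7480 = 10.63 mg/L.
e^(−k_1 t) = e^(−0.432×0.6340) = 0.7604; e^(−k_a t) = e^(−1.18×0.6340) = 0.4732.
D = 10.63 × (0.7604 − 0.4732) + 1.83 × 0.4732 = 3.052 + 0.8660 = 3.918 mg/L.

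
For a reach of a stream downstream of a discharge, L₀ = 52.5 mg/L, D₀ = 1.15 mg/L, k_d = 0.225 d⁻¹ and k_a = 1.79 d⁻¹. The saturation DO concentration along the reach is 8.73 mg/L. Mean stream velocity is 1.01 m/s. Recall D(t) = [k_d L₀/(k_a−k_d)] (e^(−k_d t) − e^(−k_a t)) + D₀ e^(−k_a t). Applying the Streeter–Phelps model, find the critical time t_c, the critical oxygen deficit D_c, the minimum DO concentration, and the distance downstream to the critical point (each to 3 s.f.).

At the critical point dD/dt = 0, so k_d L₀ e^(−k_d t) = k_a D. Substituting D(t) from the Streeter–Phelps equation and solving for t gives
t_c = ln[(k_a/k_d)(1 − D₀(k_a−k_d)/(k_d L₀))] / (k_a−k_d).
Here k_a−k_d = 1.565 d⁻¹ and 1 − D₀(k_a−k_d)/(k_d L₀) = 1 − 1.15×1.565/(0.225×52.5) = 0.8476, so
t_c = ln(7.956 × 0.8476) / 1.565 = 1.909 / 1.565 = 1.220 d.
L(t_c) = L₀ e^(−k_d t_c) = 52.5 × 0.7600 = 39.90 mg/L, and at the critical point k_a D_c = k_d L, so D_c = (0.225/1.79) × 39.90 = 5.016 mg/L.
Minimum DO = C_s − D_c = 8.73 − 5.016 = 3.714 mg/L.
x_c = v t_c = 1.01 m/s × 1.220 d × 86400 s/d = 106400 m ≈ 106 km.

t_c ≈ 1.22 d; D_c ≈ 5.02 mg/L; min DO ≈ 3.71 mg/L; x_c ≈ 106 km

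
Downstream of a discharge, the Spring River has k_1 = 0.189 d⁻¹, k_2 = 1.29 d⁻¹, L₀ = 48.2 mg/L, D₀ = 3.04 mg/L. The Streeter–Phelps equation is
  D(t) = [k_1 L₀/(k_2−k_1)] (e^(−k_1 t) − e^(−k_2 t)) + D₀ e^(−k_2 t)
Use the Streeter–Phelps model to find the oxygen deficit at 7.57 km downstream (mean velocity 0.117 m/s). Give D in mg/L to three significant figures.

D ≈ 5.19 mg/L

Travel time t = x/v = 7.57 km / (0.117 m/s) = 7570 m / 0.117 m/s = 64700 s = 0.7489 d.
k_1 L₀/(k_2−k_1) = 0.189×48.2/(1.29−0.189) = 9.110/1.101 = 8.274 mg/L.
e^(−k_1 t) = e^(−0.189×0.7489) = 0.8680; e^(−k_2 t) = e^(−1.29×0.7489) = 0.3806.
D = 8.274 × (0.8680 − 0.3806) + 3.04 × 0.3806 = 4.033 + 1.157 = 5.190 mg/L.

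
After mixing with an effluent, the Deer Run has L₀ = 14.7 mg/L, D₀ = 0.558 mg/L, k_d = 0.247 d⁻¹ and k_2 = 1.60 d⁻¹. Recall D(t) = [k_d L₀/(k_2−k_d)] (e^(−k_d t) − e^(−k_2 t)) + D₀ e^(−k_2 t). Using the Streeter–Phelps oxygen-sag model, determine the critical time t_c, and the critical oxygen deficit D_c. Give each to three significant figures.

t_c ≈ 1.21 d; D_c ≈ 1.68 mg/L

At the critical point dD/dt = 0, so k_d L₀ e^(−k_d t) = k_2 D. Substituting D(t) from the Streeter–Phelps equation and solving for t gives
t_c = ln[(k_2/k_d)(1 − D₀(k_2−k_d)/(k_d L₀))] / (k_2−k_d).
Here k_2−k_d = 1.353 d⁻¹ and 1 − D₀(k_2−k_d)/(k_d L₀) = 1 − 0.558×1.353/(0.247×14.7) = 0.7921, so
t_c = ln(6.478 × 0.7921) / 1.353 = 1.635 / 1.353 = 1.209 d.
L(t_c) = L₀ e^(−k_d t_c) = 14.7 × 0.7419 = 10.91 mg/L, and at the critical point k_2 D_c = k_d L, so D_c = (0.247/1.60) × 10.91 = 1.684 mg/L.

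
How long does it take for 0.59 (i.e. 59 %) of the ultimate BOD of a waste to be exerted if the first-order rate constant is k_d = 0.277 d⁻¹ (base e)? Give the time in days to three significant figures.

y/L₀ = 1 − e^(−k_d t) = 0.59 ⇒ e^(−k_d t) = 0.410
t = −ln(0.410) / 0.277 = 0.8916 / 0.277 = 3.219 d.

t ≈ 3.22 d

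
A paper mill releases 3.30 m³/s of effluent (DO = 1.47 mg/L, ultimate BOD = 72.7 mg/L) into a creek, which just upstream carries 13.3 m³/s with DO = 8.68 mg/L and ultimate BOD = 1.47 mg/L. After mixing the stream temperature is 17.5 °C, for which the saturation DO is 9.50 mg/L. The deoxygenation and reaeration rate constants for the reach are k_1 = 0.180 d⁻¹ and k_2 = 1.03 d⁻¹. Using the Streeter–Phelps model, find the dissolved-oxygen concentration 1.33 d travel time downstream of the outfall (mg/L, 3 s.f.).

DO ≈ 7.16 mg/L

Mixed DO = (13.3×8.68 + 3.30×1.47)/(13.3+3.30) = 120.3/16.60 = 7.247 mg/L.
Mixed L₀ = (13.3×1.47 + 3.30×72.7)/(16.60) = 259.5/16.60 = 15.63 mg/L.
Initial deficit D₀ = C_s − DO₀ = 9.50 − 7.247 = 2.253 mg/L.
D(1.33) = [0.180×15.63/(1.03−0.180)](e^(−0.180×1.33) − e^(−1.03×1.33)) + 2.253 e^(−1.03×1.33)
= 3.310 × (0.7871 − 0.2541) + 2.253 × 0.2541 = 2.337 mg/L.
DO = 9.50 − 2.337 = 7.163 mg/L.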